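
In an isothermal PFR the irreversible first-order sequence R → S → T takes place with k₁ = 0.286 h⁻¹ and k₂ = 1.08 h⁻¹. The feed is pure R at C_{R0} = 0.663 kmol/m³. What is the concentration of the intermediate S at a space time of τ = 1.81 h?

0.108 kmol/m³

For first-order series with pure R initially, C_S(τ) = k₁C_{R0}/(k₂−k₁)·(e^(−k₁τ) − e^(−k₂τ)).
e^(−k₁τ) = e^(−0.286×1.81) = e^(−0.5177) = 0.5959; e^(−k₂τ) = e^(−1.955) = 0.1416.
C_S = 0.286×0.663/(1.08−0.286) × (0.5959−0.1416) = 0.2388×0.4543 = 0.1085 kmol/m³.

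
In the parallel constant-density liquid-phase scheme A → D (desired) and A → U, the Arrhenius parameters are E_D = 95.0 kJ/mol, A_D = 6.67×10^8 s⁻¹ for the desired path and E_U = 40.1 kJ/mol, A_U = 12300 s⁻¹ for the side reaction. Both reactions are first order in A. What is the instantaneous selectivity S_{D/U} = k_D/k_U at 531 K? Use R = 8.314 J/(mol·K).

0.216

k_D/k_U = (A_D/A_U)·exp[−(E_D−E_U)/(RT)] = (A_D/A_U)·exp[(E_U−E_D)/(RT)].
(E_U−E_D)/(RT) = (40.1−95.0)×10³/(8.314×531) = -54900/4415 = -12.44.
k_D/k_U = (6.67×10^8/12300)·exp(-12.44) = 54228 × 3.974×10^-6 = 0.216.
Since E_D > E_U, raising the temperature improves selectivity toward D.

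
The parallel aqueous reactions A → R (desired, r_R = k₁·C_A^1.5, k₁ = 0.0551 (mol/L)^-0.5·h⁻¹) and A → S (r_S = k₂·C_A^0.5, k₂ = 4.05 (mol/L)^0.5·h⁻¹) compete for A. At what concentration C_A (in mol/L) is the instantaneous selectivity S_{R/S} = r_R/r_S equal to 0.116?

8.53 mol/L

S_{R/S} = (k₁/k₂)·C_A ⇒ C_A = S·k₂/k₁.
= 0.116×4.05/0.0551 = 8.53 mol/L.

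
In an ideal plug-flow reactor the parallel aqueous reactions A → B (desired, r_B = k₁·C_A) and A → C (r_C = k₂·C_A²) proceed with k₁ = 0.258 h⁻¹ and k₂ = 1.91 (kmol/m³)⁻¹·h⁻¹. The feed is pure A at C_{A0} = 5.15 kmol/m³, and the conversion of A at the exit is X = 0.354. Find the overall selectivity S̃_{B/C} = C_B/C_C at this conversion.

0.0324

C_A = C_{A0}(1−X) = 3.327 kmol/m³.
Along a PFR/batch, dC_B/dC_A = −r_B/(r_B+r_C) = −k₁/(k₁+k₂·C_A).
Integrating from C_{A0} to C_A: C_B = (0.258/1.91)·ln[(0.258+1.91·5.15)/(0.258+1.91·3.33)] = 0.1351·ln(10.09/6.612) = 0.05714 kmol/m³.
C_C = (C_{A0}−C_A)−C_B = 1.766 kmol/m³; S̃_{B/C} = 0.05714/1.766 = 0.0324.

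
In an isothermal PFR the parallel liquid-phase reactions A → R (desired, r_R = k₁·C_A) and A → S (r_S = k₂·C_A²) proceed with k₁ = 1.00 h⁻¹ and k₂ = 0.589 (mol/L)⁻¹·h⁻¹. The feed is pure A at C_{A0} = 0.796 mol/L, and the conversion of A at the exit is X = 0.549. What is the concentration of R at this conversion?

0.327 mol/L

C_A = C_{A0}(1−X) = 0.3590 mol/L.
Along a PFR/batch, dC_R/dC_A = −r_R/(r_R+r_S) = −k₁/(k₁+k₂·C_A).
Integrating from C_{A0} to C_A: C_R = (1.00/0.589)·ln[(1.00+0.589·0.796)/(1.00+0.589·0.359)] = 1.698·ln(1.469/1.211) = 0.3271 mol/L.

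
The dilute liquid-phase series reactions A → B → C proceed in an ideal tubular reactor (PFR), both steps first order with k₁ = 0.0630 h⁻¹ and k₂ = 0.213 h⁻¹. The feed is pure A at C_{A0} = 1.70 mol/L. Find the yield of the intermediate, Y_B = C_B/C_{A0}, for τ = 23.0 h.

0.0955

For first-order series with pure A initially, C_B(τ) = k₁C_{A0}/(k₂−k₁)·(e^(−k₁τ) − e^(−k₂τ)).
e^(−k₁τ) = e^(−0.0630×23.0) = e^(−1.449) = 0.2348; e^(−k₂τ) = e^(−4.899) = 0.007454.
C_B = 0.0630×1.70/(0.213−0.0630) × (0.2348−0.007454) = 0.7140×0.2274 = 0.1623 mol/L.
Y_B = C_B/C_{A0} = 0.1623/1.70 = 0.0955.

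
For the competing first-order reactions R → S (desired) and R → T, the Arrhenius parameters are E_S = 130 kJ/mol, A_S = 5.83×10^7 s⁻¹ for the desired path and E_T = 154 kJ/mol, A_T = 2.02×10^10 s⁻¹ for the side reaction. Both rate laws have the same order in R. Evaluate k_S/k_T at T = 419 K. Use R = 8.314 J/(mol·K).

k_S/k_T = (A_S/A_T)·exp[−(E_S−E_T)/(RT)] = (A_S/A_T)·exp[(E_T−E_S)/(RT)].
(E_T−E_S)/(RT) = (154−130)×10³/(8.314×419) = 24000/3484 = 6.889.
k_S/k_T = (5.83×10^7/2.02×10^10)·exp(6.889) = 0.002886 × 981.9 = 2.83.

2.83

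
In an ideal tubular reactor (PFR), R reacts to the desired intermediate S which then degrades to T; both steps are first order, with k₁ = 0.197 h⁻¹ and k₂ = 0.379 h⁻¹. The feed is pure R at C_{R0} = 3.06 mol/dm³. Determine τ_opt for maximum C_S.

3.60 h

For first-order series the maximum of C_S occurs at τ_opt = ln(k₂/k₁)/(k₂−k₁).
= ln(0.379/0.197)/(0.379−0.197) = ln(1.924)/0.1820 = 0.6543/0.1820 = 3.60 h.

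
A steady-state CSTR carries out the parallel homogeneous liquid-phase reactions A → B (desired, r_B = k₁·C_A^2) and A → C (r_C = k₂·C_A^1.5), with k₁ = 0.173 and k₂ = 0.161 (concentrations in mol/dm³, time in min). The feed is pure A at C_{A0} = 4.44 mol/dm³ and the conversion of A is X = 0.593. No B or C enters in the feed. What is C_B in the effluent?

Exit C_A = C_{A0}(1−X) = 4.44×0.407 = 1.807 mol/dm³.
In a CSTR the entire volume is at exit conditions, so r_B = 0.173×1.807^2 = 0.5649 and r_C = 0.161×1.807^1.5 = 0.3911.
Fraction of consumed A going to B: r_B/(r_B+r_C) = 0.5909.
C_B = 0.5909·C_{A0}·X = 0.5909×4.44×0.593 = 1.56 mol/dm³.

1.56 mol/dm³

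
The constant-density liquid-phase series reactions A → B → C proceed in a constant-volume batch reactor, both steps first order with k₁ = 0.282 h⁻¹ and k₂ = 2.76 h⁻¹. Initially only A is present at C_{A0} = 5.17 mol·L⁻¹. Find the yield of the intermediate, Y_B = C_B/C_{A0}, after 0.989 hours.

0.0787

The intermediate concentration in a first-order A→B→C sequence is C_B = k₁C_{A0}(e^(−k₁t) − e^(−k₂t))/(k₂−k₁).
e^(−k₁t) = e^(−0.282×0.989) = e^(−0.2789) = 0.7566; e^(−k₂t) = e^(−2.730) = 0.06524.
C_B = 0.282×5.17/(2.76−0.282) × (0.7566−0.06524) = 0.5884×0.6914 = 0.4068 mol·L⁻¹.
Y_B = C_B/C_{A0} = 0.4068/5.17 = 0.0787.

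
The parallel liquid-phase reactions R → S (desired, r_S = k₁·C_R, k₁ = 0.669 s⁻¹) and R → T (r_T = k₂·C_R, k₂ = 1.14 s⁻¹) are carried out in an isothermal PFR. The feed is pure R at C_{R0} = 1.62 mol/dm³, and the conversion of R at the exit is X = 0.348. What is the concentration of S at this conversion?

0.208 mol/dm³

C_R = C_{R0}(1−X) = 1.056 mol/dm³.
Both paths are first order in R, so the instantaneous fraction to S is constant: dC_S/d(−C_R) = k₁/(k₁+k₂) = 0.3698.
C_S = 0.3698·(C_{R0}−C_R) = 0.3698×0.5638 = 0.208 mol/dm³.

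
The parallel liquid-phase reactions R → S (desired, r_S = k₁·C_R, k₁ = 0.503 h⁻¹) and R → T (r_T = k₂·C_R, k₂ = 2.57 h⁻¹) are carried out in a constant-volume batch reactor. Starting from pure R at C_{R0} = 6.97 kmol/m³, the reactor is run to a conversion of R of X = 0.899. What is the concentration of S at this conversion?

C_R = C_{R0}(1−X) = 0.7040 kmol/m³.
Both paths are first order in R, so the instantaneous fraction to S is constant: dC_S/d(−C_R) = k₁/(k₁+k₂) = 0.1637.
C_S = 0.1637·(C_{R0}−C_R) = 0.1637×6.266 = 1.03 kmol/m³.

1.03 kmol/m³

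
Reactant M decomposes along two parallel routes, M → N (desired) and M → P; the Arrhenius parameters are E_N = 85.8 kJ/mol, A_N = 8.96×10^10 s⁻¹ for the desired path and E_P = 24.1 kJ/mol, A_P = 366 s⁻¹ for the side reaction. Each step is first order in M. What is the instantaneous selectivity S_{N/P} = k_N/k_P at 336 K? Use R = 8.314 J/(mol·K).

0.0626

With equal orders, S_{N/P} = k_N/k_P = (A_N/A_P)·exp[(E_P−E_N)/(RT)].
(E_P−E_N)/(RT) = (24.1−85.8)×10³/(8.314×336) = -61700/2794 = -22.09.
k_N/k_P = (8.96×10^10/366)·exp(-22.09) = 2.448×10^8 × 2.557×10^-10 = 0.0626.
Since E_N > E_P, raising the temperature improves selectivity toward N.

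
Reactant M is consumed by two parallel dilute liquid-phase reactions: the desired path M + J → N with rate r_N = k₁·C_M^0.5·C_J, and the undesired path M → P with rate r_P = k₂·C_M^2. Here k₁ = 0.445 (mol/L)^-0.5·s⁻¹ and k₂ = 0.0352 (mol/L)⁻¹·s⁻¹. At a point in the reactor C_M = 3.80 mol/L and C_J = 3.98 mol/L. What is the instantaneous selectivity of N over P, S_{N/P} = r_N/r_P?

S_{N/P} = r_N/r_P = (k₁·C_M^0.5·C_J)/(k₂·C_M^2) = (k₁/k₂)·C_M^-1.5·C_J.
= (0.445×3.800^0.5×3.980) / (0.0352×3.800^2) = 3.453/0.5083 = 6.79.

6.79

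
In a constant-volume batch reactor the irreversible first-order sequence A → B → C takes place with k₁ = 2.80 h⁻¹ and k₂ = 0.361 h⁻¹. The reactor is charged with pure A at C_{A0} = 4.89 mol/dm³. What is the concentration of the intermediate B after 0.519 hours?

3.34 mol/dm³

The intermediate concentration in a first-order A→B→C sequence is C_B = k₁C_{A0}(e^(−k₁t) − e^(−k₂t))/(k₂−k₁).
e^(−k₁t) = e^(−2.80×0.519) = e^(−1.453) = 0.2338; e^(−k₂t) = e^(−0.1874) = 0.8291.
C_B = 2.80×4.89/(0.361−2.80) × (0.2338−0.8291) = (-5.614)×(-0.5953) = 3.342 mol/dm³.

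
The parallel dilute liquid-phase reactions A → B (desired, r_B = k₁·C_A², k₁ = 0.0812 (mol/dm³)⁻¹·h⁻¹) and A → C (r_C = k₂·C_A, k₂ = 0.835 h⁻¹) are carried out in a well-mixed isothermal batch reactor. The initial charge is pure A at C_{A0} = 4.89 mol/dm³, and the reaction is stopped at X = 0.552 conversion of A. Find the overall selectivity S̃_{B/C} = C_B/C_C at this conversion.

0.340

C_A = C_{A0}(1−X) = 2.191 mol/dm³.
Along a PFR/batch, dC_C/dC_A = −r_C/(r_B+r_C) = −k₂/(k₂+k₁·C_A).
Integrating from C_{A0} to C_A: C_C = (0.835/0.0812)·ln[(0.835+0.0812·4.89)/(0.835+0.0812·2.19)] = 10.28·ln(1.232/1.013) = 2.014 mol/dm³.
Then C_B = (C_{A0}−C_A) − C_C = 2.699 − 2.014 = 0.6849 mol/dm³.
S̃_{B/C} = C_B/C_C = 0.6849/2.014 = 0.340.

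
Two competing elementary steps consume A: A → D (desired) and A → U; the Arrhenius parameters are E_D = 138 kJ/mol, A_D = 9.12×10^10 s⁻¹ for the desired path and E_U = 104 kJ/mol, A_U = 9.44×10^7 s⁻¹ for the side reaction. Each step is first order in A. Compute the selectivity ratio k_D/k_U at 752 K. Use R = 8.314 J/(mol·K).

4.20

k_D/k_U = (A_D/A_U)·exp[−(E_D−E_U)/(RT)] = (A_D/A_U)·exp[(E_U−E_D)/(RT)].
(E_U−E_D)/(RT) = (104−138)×10³/(8.314×752) = -34000/6252 = -5.438.
k_D/k_U = (9.12×10^10/9.44×10^7)·exp(-5.438) = 966.1 × 0.004348 = 4.20.
Since E_D > E_U, raising the temperature improves selectivity toward D.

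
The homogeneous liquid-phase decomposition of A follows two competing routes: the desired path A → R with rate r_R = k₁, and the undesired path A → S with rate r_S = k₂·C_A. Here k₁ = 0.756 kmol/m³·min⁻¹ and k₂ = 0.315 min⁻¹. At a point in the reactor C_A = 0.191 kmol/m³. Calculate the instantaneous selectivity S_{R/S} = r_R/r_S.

S_{R/S} = r_R/r_S = (k₁)/(k₂·C_A) = (k₁/k₂)·C_A⁻¹.
= (0.756) / (0.315×0.1910) = 0.7560/0.06017 = 12.6.
The undesired path is higher order in A, so low C_A (CSTR or dilute feed) favours R.

12.6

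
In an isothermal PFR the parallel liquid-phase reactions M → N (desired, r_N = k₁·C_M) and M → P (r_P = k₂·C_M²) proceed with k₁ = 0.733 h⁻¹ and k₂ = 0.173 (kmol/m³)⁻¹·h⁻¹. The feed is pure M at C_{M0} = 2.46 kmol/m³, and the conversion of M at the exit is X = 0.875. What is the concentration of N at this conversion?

C_M = C_{M0}(1−X) = 0.3075 kmol/m³.
Along a PFR/batch, dC_N/dC_M = −r_N/(r_N+r_P) = −k₁/(k₁+k₂·C_M).
Integrating from C_{M0} to C_M: C_N = (0.733/0.173)·ln[(0.733+0.173·2.46)/(0.733+0.173·0.307)] = 4.237·ln(1.159/0.7862) = 1.643 kmol/m³.

1.64 kmol/m³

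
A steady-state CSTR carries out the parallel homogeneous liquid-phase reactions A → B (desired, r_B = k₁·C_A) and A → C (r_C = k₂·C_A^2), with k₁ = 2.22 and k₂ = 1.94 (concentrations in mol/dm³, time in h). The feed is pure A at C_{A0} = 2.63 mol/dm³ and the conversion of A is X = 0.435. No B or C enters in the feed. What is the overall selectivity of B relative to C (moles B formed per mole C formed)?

Exit C_A = C_{A0}(1−X) = 2.63×0.565 = 1.486 mol/dm³.
A CSTR operates uniformly at the exit composition, giving r_B = 3.299 and r_C = 4.284 (each k·C_A^n at C_A = 1.486).
Overall selectivity = C_B/C_C = r_Bτ/(r_Cτ) = r_B/r_C = 0.770.

0.770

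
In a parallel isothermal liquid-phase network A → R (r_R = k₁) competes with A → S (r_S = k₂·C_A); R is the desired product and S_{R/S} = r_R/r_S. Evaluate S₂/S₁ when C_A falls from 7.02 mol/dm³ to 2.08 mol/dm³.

3.37

S_{R/S} = (k₁/k₂)·C_A⁻¹, so S₂/S₁ = (C_{A,2}/C_{A,1})⁻¹.
= 7.02/2.08 = 3.37.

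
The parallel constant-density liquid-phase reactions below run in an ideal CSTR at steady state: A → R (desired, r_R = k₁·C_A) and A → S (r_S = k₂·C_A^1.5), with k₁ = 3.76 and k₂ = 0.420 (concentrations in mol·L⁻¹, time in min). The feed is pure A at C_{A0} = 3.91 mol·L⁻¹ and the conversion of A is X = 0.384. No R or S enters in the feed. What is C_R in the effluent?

Exit C_A = C_{A0}(1−X) = 3.91×0.616 = 2.409 mol·L⁻¹.
A CSTR operates uniformly at the exit composition, giving r_R = 9.056 and r_S = 1.570 (each k·C_A^n at C_A = 2.409).
Fraction of consumed A going to R: r_R/(r_R+r_S) = 0.8523.
C_R = 0.8523·C_{A0}·X = 0.8523×3.91×0.384 = 1.28 mol·L⁻¹.

1.28 mol·L⁻¹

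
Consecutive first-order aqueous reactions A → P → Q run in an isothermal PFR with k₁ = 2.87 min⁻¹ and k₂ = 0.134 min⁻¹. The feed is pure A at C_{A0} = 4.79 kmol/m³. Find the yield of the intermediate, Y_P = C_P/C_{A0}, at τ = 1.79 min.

0.819

Solving the coupled first-order balances gives C_P(τ) = [k₁/(k₂−k₁)]·C_{A0}·(e^(−k₁τ) − e^(−k₂τ)).
e^(−k₁τ) = e^(−2.87×1.79) = e^(−5.137) = 0.005874; e^(−k₂τ) = e^(−0.2399) = 0.7867.
C_P = 2.87×4.79/(0.134−2.87) × (0.005874−0.7867) = (-5.025)×(-0.7809) = 3.924 kmol/m³.
Y_P = C_P/C_{A0} = 3.924/4.79 = 0.819.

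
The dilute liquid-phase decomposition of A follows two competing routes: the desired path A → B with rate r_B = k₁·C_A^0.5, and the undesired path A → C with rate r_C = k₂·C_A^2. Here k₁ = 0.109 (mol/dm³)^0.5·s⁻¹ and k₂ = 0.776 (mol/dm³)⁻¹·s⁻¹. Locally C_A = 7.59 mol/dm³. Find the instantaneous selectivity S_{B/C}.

S_{B/C} = r_B/r_C = (k₁·C_A^0.5)/(k₂·C_A^2) = (k₁/k₂)·C_A^-1.5.
= (0.109×7.590^0.5) / (0.776×7.590^2) = 0.3003/44.70 = 0.00672.
The undesired path is higher order in A, so low C_A (CSTR or dilute feed) favours B.

0.00672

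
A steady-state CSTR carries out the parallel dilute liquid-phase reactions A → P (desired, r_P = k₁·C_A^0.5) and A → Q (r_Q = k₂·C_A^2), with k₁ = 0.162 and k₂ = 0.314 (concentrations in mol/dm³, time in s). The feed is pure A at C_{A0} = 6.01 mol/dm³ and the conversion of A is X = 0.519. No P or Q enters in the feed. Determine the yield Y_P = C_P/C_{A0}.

Exit C_A = C_{A0}(1−X) = 6.01×0.481 = 2.891 mol/dm³.
In a CSTR the entire volume is at exit conditions, so r_P = 0.162×2.891^0.5 = 0.2754 and r_Q = 0.314×2.891^2 = 2.624.
Fraction of consumed A going to P: r_P/(r_P+r_Q) = 0.09500.
C_P = 0.09500·C_{A0}·X = 0.09500×6.01×0.519 = 0.296 mol/dm³; Y_P = C_P/C_{A0} = 0.0493.

0.0493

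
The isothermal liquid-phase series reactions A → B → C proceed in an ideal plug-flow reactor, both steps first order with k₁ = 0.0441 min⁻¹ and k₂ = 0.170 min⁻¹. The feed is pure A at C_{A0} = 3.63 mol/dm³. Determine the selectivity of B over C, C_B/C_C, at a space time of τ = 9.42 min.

0.895

For first-order series with pure A initially, C_B(τ) = k₁C_{A0}/(k₂−k₁)·(e^(−k₁τ) − e^(−k₂τ)).
e^(−k₁τ) = e^(−0.0441×9.42) = e^(−0.4154) = 0.6601; e^(−k₂τ) = e^(−1.601) = 0.2016.
C_B = 0.0441×3.63/(0.170−0.0441) × (0.6601−0.2016) = 1.272×0.4584 = 0.5829 mol/dm³.
C_A = C_{A0}e^(−k₁τ) = 2.396 mol/dm³, so C_C = C_{A0}−C_A−C_B = 0.6511 mol/dm³; C_B/C_C = 0.895.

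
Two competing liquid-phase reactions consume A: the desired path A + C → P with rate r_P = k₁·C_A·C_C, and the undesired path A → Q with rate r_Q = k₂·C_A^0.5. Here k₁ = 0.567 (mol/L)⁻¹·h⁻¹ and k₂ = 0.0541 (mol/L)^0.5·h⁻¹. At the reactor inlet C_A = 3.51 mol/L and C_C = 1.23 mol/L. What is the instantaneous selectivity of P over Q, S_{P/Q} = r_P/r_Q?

S_{P/Q} = r_P/r_Q = (k₁·C_A·C_C)/(k₂·C_A^0.5) = (k₁/k₂)·C_A^0.5·C_C.
= (0.567×3.510×1.230) / (0.0541×3.510^0.5) = 2.448/0.1014 = 24.2.
Since the desired path is higher order in A, keeping C_A high (PFR or concentrated feed) favours P.

24.2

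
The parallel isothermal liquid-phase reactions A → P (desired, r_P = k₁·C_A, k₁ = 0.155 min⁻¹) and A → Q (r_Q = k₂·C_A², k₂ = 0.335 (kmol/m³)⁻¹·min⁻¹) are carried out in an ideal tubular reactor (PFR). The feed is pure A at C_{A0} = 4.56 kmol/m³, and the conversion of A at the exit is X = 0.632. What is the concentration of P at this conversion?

C_A = C_{A0}(1−X) = 1.678 kmol/m³.
Along a PFR/batch, dC_P/dC_A = −r_P/(r_P+r_Q) = −k₁/(k₁+k₂·C_A).
Integrating from C_{A0} to C_A: C_P = (0.155/0.335)·ln[(0.155+0.335·4.56)/(0.155+0.335·1.68)] = 0.4627·ln(1.683/0.7172) = 0.3946 kmol/m³.

0.395 kmol/m³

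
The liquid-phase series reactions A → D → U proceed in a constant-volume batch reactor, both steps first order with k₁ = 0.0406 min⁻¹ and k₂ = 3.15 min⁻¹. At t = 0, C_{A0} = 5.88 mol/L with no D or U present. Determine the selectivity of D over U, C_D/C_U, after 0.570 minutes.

0.862

Solving the coupled first-order balances gives C_D(t) = [k₁/(k₂−k₁)]·C_{A0}·(e^(−k₁t) − e^(−k₂t)).
e^(−k₁t) = e^(−0.0406×0.570) = e^(−0.02314) = 0.9771; e^(−k₂t) = e^(−1.795) = 0.1660.
C_D = 0.0406×5.88/(3.15−0.0406) × (0.9771−0.1660) = 0.07678×0.8111 = 0.06227 mol/L.
C_A = C_{A0}e^(−k₁t) = 5.745 mol/L, so C_U = C_{A0}−C_A−C_D = 0.07224 mol/L; C_D/C_U = 0.862.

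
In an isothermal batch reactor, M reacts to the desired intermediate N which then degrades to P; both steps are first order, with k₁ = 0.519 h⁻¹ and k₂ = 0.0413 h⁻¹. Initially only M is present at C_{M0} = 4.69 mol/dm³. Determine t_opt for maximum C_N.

Setting dC_N/dt = 0 gives t_opt = ln(k₂/k₁)/(k₂−k₁).
= ln(0.0413/0.519)/(0.0413−0.519) = ln(0.07958)/-0.4777 = -2.531/-0.4777 = 5.30 h.

5.30 h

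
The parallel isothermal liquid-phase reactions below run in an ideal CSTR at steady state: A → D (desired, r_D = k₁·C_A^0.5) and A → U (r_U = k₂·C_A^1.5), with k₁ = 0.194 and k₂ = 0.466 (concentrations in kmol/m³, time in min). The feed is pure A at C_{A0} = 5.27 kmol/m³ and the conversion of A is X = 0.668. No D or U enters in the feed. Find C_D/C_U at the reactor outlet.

0.238

Exit C_A = C_{A0}(1−X) = 5.27×0.332 = 1.750 kmol/m³.
Rates in a CSTR are evaluated at the outlet concentration: r_D = 0.194×1.750^0.5 = 0.2566, r_U = 0.466×1.750^1.5 = 1.078.
Overall selectivity = C_D/C_U = r_Dτ/(r_Uτ) = r_D/r_U = 0.238.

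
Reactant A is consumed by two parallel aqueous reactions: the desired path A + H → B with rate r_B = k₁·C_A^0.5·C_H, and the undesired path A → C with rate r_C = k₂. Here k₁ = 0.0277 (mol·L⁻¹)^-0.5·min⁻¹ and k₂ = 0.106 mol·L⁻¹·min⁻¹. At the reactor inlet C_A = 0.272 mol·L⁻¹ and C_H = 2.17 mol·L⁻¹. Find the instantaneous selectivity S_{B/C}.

0.296

S_{B/C} = r_B/r_C = (k₁·C_A^0.5·C_H)/(k₂) = (k₁/k₂)·C_A^0.5·C_H.
= (0.0277×0.2720^0.5×2.170) / (0.106) = 0.03135/0.1060 = 0.296.
Since the desired path is higher order in A, keeping C_A high (PFR or concentrated feed) favours B.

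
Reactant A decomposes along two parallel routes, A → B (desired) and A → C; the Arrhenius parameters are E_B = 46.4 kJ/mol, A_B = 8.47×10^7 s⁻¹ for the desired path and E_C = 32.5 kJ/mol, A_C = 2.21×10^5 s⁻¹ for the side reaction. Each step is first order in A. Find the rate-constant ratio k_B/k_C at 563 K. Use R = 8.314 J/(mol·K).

Since both paths have the same order in A, the concentration cancels and S_{B/C} = k_B/k_C = (A_B/A_C)·exp[(E_C−E_B)/(RT)].
(E_C−E_B)/(RT) = (32.5−46.4)×10³/(8.314×563) = -13900/4681 = -2.970.
k_B/k_C = (8.47×10^7/2.21×10^5)·exp(-2.970) = 383.3 × 0.05132 = 19.7.

19.7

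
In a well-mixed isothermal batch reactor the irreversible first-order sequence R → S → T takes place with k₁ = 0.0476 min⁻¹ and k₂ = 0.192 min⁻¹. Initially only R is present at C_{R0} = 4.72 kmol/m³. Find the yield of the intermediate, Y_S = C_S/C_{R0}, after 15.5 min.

0.141

Solving the coupled first-order balances gives C_S(t) = [k₁/(k₂−k₁)]·C_{R0}·(e^(−k₁t) − e^(−k₂t)).
e^(−k₁t) = e^(−0.0476×15.5) = e^(−0.7378) = 0.4782; e^(−k₂t) = e^(−2.976) = 0.05100.
C_S = 0.0476×4.72/(0.192−0.0476) × (0.4782−0.05100) = 1.556×0.4272 = 0.6646 kmol/m³.
Y_S = C_S/C_{R0} = 0.6646/4.72 = 0.141.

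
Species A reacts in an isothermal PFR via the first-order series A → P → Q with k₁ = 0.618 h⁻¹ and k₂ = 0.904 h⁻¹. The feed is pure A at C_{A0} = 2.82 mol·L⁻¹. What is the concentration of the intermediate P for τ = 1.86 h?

Solving the coupled first-order balances gives C_P(τ) = [k₁/(k₂−k₁)]·C_{A0}·(e^(−k₁τ) − e^(−k₂τ)).
e^(−k₁τ) = e^(−0.618×1.86) = e^(−1.149) = 0.3168; e^(−k₂τ) = e^(−1.681) = 0.1861.
C_P = 0.618×2.82/(0.904−0.618) × (0.3168−0.1861) = 6.094×0.1307 = 0.7964 mol·L⁻¹.

0.796 mol·L⁻¹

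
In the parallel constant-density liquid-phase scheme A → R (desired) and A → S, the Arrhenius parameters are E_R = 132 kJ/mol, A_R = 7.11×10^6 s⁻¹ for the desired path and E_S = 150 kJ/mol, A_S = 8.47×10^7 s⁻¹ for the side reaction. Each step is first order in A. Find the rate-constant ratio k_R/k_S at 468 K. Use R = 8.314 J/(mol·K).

Since both paths have the same order in A, the concentration cancels and S_{R/S} = k_R/k_S = (A_R/A_S)·exp[(E_S−E_R)/(RT)].
(E_S−E_R)/(RT) = (150−132)×10³/(8.314×468) = 18000/3891 = 4.626.
k_R/k_S = (7.11×10^6/8.47×10^7)·exp(4.626) = 0.08394 × 102.1 = 8.57.

8.57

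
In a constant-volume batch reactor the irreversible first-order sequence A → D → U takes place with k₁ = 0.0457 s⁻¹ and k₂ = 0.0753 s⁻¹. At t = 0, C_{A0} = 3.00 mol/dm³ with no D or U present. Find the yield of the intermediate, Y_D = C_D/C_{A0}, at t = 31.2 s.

For first-order series with pure A initially, C_D(t) = k₁C_{A0}/(k₂−k₁)·(e^(−k₁t) − e^(−k₂t)).
e^(−k₁t) = e^(−0.0457×31.2) = e^(−1.426) = 0.2403; e^(−k₂t) = e^(−2.349) = 0.09543.
C_D = 0.0457×3.00/(0.0753−0.0457) × (0.2403−0.09543) = 4.632×0.1449 = 0.6710 mol/dm³.
Y_D = C_D/C_{A0} = 0.6710/3.00 = 0.224.

0.224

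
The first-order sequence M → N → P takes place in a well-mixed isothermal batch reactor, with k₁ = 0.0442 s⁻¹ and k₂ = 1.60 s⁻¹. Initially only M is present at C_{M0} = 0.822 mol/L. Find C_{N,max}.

0.0205 mol/L

At the optimum, C_{N,max}/C_{M0} = (k₁/k₂)^[k₂/(k₂−k₁)].
= (0.0442/1.60)^(1.60/(1.60−0.0442)) = (0.02763)^(1.028) = 0.02495.
C_{N,max} = 0.02495×0.822 = 0.0205 mol/L.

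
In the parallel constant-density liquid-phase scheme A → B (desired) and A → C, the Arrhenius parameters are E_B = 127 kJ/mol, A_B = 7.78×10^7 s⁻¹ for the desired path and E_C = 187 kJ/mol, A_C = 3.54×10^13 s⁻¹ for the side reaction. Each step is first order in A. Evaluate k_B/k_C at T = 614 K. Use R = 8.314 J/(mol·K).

0.280

Since both paths have the same order in A, the concentration cancels and S_{B/C} = k_B/k_C = (A_B/A_C)·exp[(E_C−E_B)/(RT)].
(E_C−E_B)/(RT) = (187−127)×10³/(8.314×614) = 60000/5105 = 11.75.
k_B/k_C = (7.78×10^7/3.54×10^13)·exp(11.75) = 2.198×10^-6 × 1.272×10^5 = 0.280.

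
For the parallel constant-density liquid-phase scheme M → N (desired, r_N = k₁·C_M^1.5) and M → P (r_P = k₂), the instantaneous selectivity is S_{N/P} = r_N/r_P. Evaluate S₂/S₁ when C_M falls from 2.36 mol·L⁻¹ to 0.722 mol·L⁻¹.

0.169

S_{N/P} = (k₁/k₂)·C_M^1.5, so S₂/S₁ = (C_{M,2}/C_{M,1})^1.5.
= (0.722/2.36)^1.5 = (0.3059)^1.5 = 0.169.
Selectivity toward N falls as C_M falls — high-concentration operation is favoured.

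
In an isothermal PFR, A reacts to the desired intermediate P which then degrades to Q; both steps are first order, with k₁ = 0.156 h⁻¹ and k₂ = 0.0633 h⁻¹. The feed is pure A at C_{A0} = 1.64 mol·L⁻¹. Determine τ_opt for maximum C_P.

9.73 h

Setting dC_P/dτ = 0 gives τ_opt = ln(k₂/k₁)/(k₂−k₁).
= ln(0.0633/0.156)/(0.0633−0.156) = ln(0.4058)/-0.09270 = -0.9020/-0.09270 = 9.73 h.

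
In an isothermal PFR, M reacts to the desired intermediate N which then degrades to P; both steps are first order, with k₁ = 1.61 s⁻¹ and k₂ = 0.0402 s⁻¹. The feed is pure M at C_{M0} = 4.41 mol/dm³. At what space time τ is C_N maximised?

2.35 s

The intermediate peaks when r₁ = r₂, i.e. k₁e^(−k₁τ) = k₂e^(−k₂τ), giving τ_opt = ln(k₂/k₁)/(k₂−k₁).
= ln(0.0402/1.61)/(0.0402−1.61) = ln(0.02497)/-1.570 = -3.690/-1.570 = 2.35 s.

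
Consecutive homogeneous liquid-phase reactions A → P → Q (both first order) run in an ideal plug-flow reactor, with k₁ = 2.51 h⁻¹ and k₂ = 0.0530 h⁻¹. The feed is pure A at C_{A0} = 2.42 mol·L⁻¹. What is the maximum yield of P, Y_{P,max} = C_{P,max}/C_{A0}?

0.920

At the optimum, C_{P,max}/C_{A0} = (k₁/k₂)^[k₂/(k₂−k₁)].
= (2.51/0.0530)^(0.0530/(0.0530−2.51)) = (47.36)^(-0.02157) = 0.9202.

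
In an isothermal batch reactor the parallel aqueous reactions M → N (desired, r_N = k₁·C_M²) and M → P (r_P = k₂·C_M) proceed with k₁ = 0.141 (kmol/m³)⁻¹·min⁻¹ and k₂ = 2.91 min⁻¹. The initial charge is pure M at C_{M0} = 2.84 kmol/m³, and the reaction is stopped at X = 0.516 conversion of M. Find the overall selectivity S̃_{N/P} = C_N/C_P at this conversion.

C_M = C_{M0}(1−X) = 1.375 kmol/m³.
Along a PFR/batch, dC_P/dC_M = −r_P/(r_N+r_P) = −k₂/(k₂+k₁·C_M).
Integrating from C_{M0} to C_M: C_P = (2.91/0.141)·ln[(2.91+0.141·2.84)/(2.91+0.141·1.37)] = 20.64·ln(3.310/3.104) = 1.330 kmol/m³.
Then C_N = (C_{M0}−C_M) − C_P = 1.465 − 1.330 = 0.1353 kmol/m³.
S̃_{N/P} = C_N/C_P = 0.1353/1.330 = 0.102.

0.102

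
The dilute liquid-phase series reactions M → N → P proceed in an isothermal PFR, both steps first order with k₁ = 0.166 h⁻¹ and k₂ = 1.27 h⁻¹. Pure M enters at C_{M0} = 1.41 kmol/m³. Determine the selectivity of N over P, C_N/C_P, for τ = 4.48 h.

The intermediate concentration in a first-order A→B→C sequence is C_N = k₁C_{M0}(e^(−k₁τ) − e^(−k₂τ))/(k₂−k₁).
e^(−k₁τ) = e^(−0.166×4.48) = e^(−0.7437) = 0.4754; e^(−k₂τ) = e^(−5.690) = 0.003381.
C_N = 0.166×1.41/(1.27−0.166) × (0.4754−0.003381) = 0.2120×0.4720 = 0.1001 kmol/m³.
C_M = C_{M0}e^(−k₁τ) = 0.6703 kmol/m³, so C_P = C_{M0}−C_M−C_N = 0.6397 kmol/m³; C_N/C_P = 0.156.

0.156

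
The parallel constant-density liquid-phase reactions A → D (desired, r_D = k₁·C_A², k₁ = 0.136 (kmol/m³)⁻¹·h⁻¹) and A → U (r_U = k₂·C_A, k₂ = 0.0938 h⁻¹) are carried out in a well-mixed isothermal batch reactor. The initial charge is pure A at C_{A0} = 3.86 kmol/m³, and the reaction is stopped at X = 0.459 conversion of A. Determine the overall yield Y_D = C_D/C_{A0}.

0.371

C_A = C_{A0}(1−X) = 2.088 kmol/m³.
Along a PFR/batch, dC_U/dC_A = −r_U/(r_D+r_U) = −k₂/(k₂+k₁·C_A).
Integrating from C_{A0} to C_A: C_U = (0.0938/0.136)·ln[(0.0938+0.136·3.86)/(0.0938+0.136·2.09)] = 0.6897·ln(0.6188/0.3778) = 0.3403 kmol/m³.
Then C_D = (C_{A0}−C_A) − C_U = 1.772 − 0.3403 = 1.431 kmol/m³.
Y_D = C_D/C_{A0} = 1.431/3.86 = 0.371.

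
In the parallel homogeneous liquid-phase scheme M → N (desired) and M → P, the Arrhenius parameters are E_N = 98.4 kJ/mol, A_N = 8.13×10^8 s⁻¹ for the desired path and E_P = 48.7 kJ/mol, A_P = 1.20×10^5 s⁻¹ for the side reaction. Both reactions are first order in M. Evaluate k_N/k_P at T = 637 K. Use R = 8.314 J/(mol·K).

0.569

k_N/k_P = (A_N/A_P)·exp[−(E_N−E_P)/(RT)] = (A_N/A_P)·exp[(E_P−E_N)/(RT)].
(E_P−E_N)/(RT) = (48.7−98.4)×10³/(8.314×637) = -49700/5296 = -9.384.
k_N/k_P = (8.13×10^8/1.20×10^5)·exp(-9.384) = 6775 × 8.402×10^-5 = 0.569.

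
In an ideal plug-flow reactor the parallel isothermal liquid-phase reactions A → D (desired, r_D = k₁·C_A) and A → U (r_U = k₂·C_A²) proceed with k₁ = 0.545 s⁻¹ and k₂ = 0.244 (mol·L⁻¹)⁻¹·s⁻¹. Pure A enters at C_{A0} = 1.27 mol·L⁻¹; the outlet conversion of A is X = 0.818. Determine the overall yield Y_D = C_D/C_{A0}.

C_A = C_{A0}(1−X) = 0.2311 mol·L⁻¹.
Along a PFR/batch, dC_D/dC_A = −r_D/(r_D+r_U) = −k₁/(k₁+k₂·C_A).
Integrating from C_{A0} to C_A: C_D = (0.545/0.244)·ln[(0.545+0.244·1.27)/(0.545+0.244·0.231)] = 2.234·ln(0.8549/0.6014) = 0.7856 mol·L⁻¹.
Y_D = C_D/C_{A0} = 0.7856/1.27 = 0.619.

0.619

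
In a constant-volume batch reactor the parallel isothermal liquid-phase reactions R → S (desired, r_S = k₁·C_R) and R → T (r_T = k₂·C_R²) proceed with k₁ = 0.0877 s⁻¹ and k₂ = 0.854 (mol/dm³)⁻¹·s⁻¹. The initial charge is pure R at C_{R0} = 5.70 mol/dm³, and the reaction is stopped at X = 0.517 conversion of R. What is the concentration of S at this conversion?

0.0728 mol/dm³

C_R = C_{R0}(1−X) = 2.753 mol/dm³.
Along a PFR/batch, dC_S/dC_R = −r_S/(r_S+r_T) = −k₁/(k₁+k₂·C_R).
Integrating from C_{R0} to C_R: C_S = (0.0877/0.854)·ln[(0.0877+0.854·5.70)/(0.0877+0.854·2.75)] = 0.1027·ln(4.955/2.439) = 0.07281 mol/dm³.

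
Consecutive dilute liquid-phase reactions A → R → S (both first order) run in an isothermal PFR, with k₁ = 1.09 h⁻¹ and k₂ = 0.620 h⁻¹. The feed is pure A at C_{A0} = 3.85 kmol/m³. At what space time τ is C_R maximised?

For first-order series the maximum of C_R occurs at τ_opt = ln(k₂/k₁)/(k₂−k₁).
= ln(0.620/1.09)/(0.620−1.09) = ln(0.5688)/-0.4700 = -0.5642/-0.4700 = 1.20 h.

1.20 h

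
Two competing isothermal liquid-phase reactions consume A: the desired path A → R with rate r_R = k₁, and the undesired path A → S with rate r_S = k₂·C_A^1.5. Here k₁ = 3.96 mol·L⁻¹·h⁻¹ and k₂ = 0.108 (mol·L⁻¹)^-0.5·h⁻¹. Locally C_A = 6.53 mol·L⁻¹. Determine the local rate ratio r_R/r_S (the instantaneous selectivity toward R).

S_{R/S} = r_R/r_S = (k₁)/(k₂·C_A^1.5) = (k₁/k₂)·C_A^-1.5.
= (3.96) / (0.108×6.530^1.5) = 3.960/1.802 = 2.20.
The undesired path is higher order in A, so low C_A (CSTR or dilute feed) favours R.

2.20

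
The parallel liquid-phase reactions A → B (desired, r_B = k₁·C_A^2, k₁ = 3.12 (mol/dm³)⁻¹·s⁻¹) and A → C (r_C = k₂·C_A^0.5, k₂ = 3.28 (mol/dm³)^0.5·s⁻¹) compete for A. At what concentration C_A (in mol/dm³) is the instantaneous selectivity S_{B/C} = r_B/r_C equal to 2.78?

S_{B/C} = (k₁/k₂)·C_A^1.5 ⇒ C_A = (S·k₂/k₁)^(1/1.5).
= (2.78×3.28/3.12)^(0.6667) = (2.923)^(0.6667) = 2.04 mol/dm³.

2.04 mol/dm³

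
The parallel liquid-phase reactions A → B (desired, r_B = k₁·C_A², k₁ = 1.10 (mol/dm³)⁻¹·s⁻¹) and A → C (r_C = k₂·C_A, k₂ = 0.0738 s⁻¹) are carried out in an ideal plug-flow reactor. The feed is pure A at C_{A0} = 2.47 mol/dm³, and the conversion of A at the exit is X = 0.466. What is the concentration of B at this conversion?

C_A = C_{A0}(1−X) = 1.319 mol/dm³.
Along a PFR/batch, dC_C/dC_A = −r_C/(r_B+r_C) = −k₂/(k₂+k₁·C_A).
Integrating from C_{A0} to C_A: C_C = (0.0738/1.10)·ln[(0.0738+1.10·2.47)/(0.0738+1.10·1.32)] = 0.06709·ln(2.791/1.525) = 0.04056 mol/dm³.
Then C_B = (C_{A0}−C_A) − C_C = 1.151 − 0.04056 = 1.110 mol/dm³.

1.11 mol/dm³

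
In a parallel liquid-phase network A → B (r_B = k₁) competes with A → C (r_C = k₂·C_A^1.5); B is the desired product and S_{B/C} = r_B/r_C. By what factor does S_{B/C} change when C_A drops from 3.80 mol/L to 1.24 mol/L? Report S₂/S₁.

5.36

S_{B/C} = (k₁/k₂)·C_A^-1.5, so S₂/S₁ = (C_{A,2}/C_{A,1})^-1.5.
= (1.24/3.80)^(-1.5) = (0.3263)^(-1.5) = 5.36.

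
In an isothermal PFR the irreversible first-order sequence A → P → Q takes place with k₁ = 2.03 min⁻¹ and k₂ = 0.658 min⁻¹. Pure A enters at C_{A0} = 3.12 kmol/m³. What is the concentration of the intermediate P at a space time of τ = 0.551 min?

1.70 kmol/m³

The intermediate concentration in a first-order A→B→C sequence is C_P = k₁C_{A0}(e^(−k₁τ) − e^(−k₂τ))/(k₂−k₁).
e^(−k₁τ) = e^(−2.03×0.551) = e^(−1.119) = 0.3268; e^(−k₂τ) = e^(−0.3626) = 0.6959.
C_P = 2.03×3.12/(0.658−2.03) × (0.3268−0.6959) = (-4.616)×(-0.3691) = 1.704 kmol/m³.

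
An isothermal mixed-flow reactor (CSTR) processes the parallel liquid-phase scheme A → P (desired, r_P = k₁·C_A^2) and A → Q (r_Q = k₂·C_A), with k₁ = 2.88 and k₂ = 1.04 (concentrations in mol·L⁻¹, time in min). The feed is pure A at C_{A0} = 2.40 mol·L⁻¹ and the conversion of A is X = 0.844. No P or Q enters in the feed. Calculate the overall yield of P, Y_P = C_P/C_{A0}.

0.430

Exit C_A = C_{A0}(1−X) = 2.40×0.156 = 0.3744 mol·L⁻¹.
A CSTR operates uniformly at the exit composition, giving r_P = 0.4037 and r_Q = 0.3894 (each k·C_A^n at C_A = 0.3744).
Fraction of consumed A going to P: r_P/(r_P+r_Q) = 0.5090.
C_P = 0.5090·C_{A0}·X = 0.5090×2.40×0.844 = 1.03 mol·L⁻¹; Y_P = C_P/C_{A0} = 0.430.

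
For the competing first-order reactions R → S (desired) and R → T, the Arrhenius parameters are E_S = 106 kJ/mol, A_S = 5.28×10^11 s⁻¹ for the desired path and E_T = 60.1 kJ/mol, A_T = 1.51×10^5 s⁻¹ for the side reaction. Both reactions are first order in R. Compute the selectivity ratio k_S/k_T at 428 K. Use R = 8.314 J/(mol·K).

With equal orders, S_{S/T} = k_S/k_T = (A_S/A_T)·exp[(E_T−E_S)/(RT)].
(E_T−E_S)/(RT) = (60.1−106)×10³/(8.314×428) = -45900/3558 = -12.90.
k_S/k_T = (5.28×10^11/1.51×10^5)·exp(-12.90) = 3.497×10^6 × 2.500×10^-6 = 8.74.

8.74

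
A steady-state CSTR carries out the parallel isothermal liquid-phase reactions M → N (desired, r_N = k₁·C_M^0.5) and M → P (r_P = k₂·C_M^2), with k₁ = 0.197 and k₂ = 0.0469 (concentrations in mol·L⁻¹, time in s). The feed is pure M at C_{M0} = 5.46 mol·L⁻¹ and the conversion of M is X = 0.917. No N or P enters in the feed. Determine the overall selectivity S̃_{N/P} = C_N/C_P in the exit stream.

13.8

Exit C_M = C_{M0}(1−X) = 5.46×0.0830 = 0.4532 mol·L⁻¹.
In a CSTR the entire volume is at exit conditions, so r_N = 0.197×0.4532^0.5 = 0.1326 and r_P = 0.0469×0.4532^2 = 0.009632.
Overall selectivity = C_N/C_P = r_Nτ/(r_Pτ) = r_N/r_P = 13.8.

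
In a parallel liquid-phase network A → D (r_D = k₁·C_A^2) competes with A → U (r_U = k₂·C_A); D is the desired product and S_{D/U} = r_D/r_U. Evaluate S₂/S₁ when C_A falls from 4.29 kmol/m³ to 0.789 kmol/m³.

S_{D/U} = (k₁/k₂)·C_A, so S₂/S₁ = (C_{A,2}/C_{A,1}).
= 0.789/4.29 = 0.184.

0.184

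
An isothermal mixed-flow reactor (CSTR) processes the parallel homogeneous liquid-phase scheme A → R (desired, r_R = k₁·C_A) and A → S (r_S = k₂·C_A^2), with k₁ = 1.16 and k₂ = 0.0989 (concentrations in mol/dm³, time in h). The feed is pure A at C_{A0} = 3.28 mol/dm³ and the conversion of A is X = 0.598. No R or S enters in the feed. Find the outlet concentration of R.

1.76 mol/dm³

Exit C_A = C_{A0}(1−X) = 3.28×0.402 = 1.319 mol/dm³.
In a CSTR the entire volume is at exit conditions, so r_R = 1.16×1.319 = 1.530 and r_S = 0.0989×1.319^2 = 0.1719.
Fraction of consumed A going to R: r_R/(r_R+r_S) = 0.8989.
C_R = 0.8989·C_{A0}·X = 0.8989×3.28×0.598 = 1.76 mol/dm³.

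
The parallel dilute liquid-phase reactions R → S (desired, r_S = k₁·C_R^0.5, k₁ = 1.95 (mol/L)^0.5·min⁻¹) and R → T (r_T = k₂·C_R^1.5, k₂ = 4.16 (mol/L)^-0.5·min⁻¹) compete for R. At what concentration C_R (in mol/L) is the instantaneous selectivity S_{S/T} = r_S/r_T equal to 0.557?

S_{S/T} = (k₁/k₂)·C_R⁻¹ ⇒ C_R = (S·k₂/k₁)^(-1).
= (0.557×4.16/1.95)^(-1) = (1.188)^(-1) = 0.842 mol/L.

0.842 mol/L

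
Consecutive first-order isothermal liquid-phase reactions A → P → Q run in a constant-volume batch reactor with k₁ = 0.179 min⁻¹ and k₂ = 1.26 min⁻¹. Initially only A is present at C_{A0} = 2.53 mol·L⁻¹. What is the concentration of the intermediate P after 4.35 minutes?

Solving the coupled first-order balances gives C_P(t) = [k₁/(k₂−k₁)]·C_{A0}·(e^(−k₁t) − e^(−k₂t)).
e^(−k₁t) = e^(−0.179×4.35) = e^(−0.7786) = 0.4590; e^(−k₂t) = e^(−5.481) = 0.004165.
C_P = 0.179×2.53/(1.26−0.179) × (0.4590−0.004165) = 0.4189×0.4549 = 0.1906 mol·L⁻¹.

0.191 mol·L⁻¹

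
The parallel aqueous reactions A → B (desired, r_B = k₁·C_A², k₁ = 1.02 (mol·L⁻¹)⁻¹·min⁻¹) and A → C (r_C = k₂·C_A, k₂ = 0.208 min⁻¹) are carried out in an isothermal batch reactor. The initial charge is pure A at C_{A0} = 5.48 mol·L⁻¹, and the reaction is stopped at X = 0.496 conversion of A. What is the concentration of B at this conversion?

C_A = C_{A0}(1−X) = 2.762 mol·L⁻¹.
Along a PFR/batch, dC_C/dC_A = −r_C/(r_B+r_C) = −k₂/(k₂+k₁·C_A).
Integrating from C_{A0} to C_A: C_C = (0.208/1.02)·ln[(0.208+1.02·5.48)/(0.208+1.02·2.76)] = 0.2039·ln(5.798/3.025) = 0.1326 mol·L⁻¹.
Then C_B = (C_{A0}−C_A) − C_C = 2.718 − 0.1326 = 2.585 mol·L⁻¹.

2.59 mol·L⁻¹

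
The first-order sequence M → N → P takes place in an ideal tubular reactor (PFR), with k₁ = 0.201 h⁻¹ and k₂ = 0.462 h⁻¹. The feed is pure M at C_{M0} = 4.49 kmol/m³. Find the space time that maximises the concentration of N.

For first-order series the maximum of C_N occurs at τ_opt = ln(k₂/k₁)/(k₂−k₁).
= ln(0.462/0.201)/(0.462−0.201) = ln(2.299)/0.2610 = 0.8323/0.2610 = 3.19 h.

3.19 h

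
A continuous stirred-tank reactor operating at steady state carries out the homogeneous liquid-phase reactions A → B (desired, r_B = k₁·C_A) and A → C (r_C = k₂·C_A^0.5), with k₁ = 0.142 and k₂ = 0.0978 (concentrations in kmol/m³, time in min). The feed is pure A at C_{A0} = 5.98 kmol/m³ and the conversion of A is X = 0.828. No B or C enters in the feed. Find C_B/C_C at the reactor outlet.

1.47

Exit C_A = C_{A0}(1−X) = 5.98×0.172 = 1.029 kmol/m³.
A CSTR operates uniformly at the exit composition, giving r_B = 0.1461 and r_C = 0.09919 (each k·C_A^n at C_A = 1.029).
Overall selectivity = C_B/C_C = r_Bτ/(r_Cτ) = r_B/r_C = 1.47.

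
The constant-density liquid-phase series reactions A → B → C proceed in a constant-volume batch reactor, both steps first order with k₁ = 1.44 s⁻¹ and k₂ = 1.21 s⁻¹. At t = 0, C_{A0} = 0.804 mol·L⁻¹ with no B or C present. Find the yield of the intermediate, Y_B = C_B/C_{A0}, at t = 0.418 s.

0.346

The intermediate concentration in a first-order A→B→C sequence is C_B = k₁C_{A0}(e^(−k₁t) − e^(−k₂t))/(k₂−k₁).
e^(−k₁t) = e^(−1.44×0.418) = e^(−0.6019) = 0.5478; e^(−k₂t) = e^(−0.5058) = 0.6030.
C_B = 1.44×0.804/(1.21−1.44) × (0.5478−0.6030) = (-5.034)×(-0.05528) = 0.2782 mol·L⁻¹.
Y_B = C_B/C_{A0} = 0.2782/0.804 = 0.346.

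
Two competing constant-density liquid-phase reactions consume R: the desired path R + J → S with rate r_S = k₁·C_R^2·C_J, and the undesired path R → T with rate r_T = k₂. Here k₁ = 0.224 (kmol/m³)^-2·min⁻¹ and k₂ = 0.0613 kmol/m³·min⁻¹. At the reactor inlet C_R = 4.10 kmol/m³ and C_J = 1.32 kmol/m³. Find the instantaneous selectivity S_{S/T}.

81.1

S_{S/T} = r_S/r_T = (k₁·C_R^2·C_J)/(k₂) = (k₁/k₂)·C_R^2·C_J.
= (0.224×4.100^2×1.320) / (0.0613) = 4.970/0.06130 = 81.1.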